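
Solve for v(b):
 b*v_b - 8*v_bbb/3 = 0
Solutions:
 v(b) = C1 + Integral(C2*airyai(3^(1/3)*b/2) + C3*airybi(3^(1/3)*b/2), b)


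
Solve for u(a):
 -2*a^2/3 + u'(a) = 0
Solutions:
 u(a) = C1 + 2*a^3/9


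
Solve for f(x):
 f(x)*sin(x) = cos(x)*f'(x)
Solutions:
 f(x) = C1/cos(x)


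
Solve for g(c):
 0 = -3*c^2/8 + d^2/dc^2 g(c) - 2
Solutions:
 g(c) = C1 + C2*c + c^4/32 + c^2


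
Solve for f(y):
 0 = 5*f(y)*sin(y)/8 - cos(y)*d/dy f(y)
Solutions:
 f(y) = C1/cos(y)^(5/8)


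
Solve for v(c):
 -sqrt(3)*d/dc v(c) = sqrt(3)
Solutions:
 v(c) = C1 - c


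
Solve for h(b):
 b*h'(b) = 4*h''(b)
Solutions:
 h(b) = C1 + C2*erfi(sqrt(2)*b/4)


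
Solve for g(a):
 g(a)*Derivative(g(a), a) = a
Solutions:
 g(a) = -sqrt(C1 + a^2)
 g(a) = sqrt(C1 + a^2)


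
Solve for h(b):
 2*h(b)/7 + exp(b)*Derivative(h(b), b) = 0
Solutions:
 h(b) = C1*exp(2*exp(-b)/7)


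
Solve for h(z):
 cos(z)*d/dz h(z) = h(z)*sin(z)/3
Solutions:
 h(z) = C1/cos(z)^(1/3)


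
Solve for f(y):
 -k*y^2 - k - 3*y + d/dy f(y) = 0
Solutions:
 f(y) = C1 + k*y^3/3 + k*y + 3*y^2/2


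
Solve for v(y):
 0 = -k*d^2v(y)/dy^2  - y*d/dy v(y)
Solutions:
 v(y) = C1 + C2*sqrt(k)*erf(sqrt(2)*y*sqrt(1/k)/2)


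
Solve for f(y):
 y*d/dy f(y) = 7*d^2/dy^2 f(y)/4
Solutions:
 f(y) = C1 + C2*erfi(sqrt(14)*y/7)


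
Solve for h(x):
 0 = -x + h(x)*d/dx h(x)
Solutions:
 h(x) = -sqrt(C1 + x^2)
 h(x) = sqrt(C1 + x^2)


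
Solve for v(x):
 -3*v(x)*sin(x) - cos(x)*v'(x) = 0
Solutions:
 v(x) = C1*cos(x)^3


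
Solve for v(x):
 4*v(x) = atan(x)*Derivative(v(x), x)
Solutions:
 v(x) = C1*exp(4*Integral(1/atan(x), x))


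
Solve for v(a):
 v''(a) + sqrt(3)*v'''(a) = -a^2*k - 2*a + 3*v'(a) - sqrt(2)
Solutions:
 v(a) = C1 + C2*exp(sqrt(3)*a*(-1 + sqrt(1 + 12*sqrt(3)))/6) + C3*exp(-sqrt(3)*a*(1 + sqrt(1 + 12*sqrt(3)))/6) + a^3*k/9 + a^2*k/9 + a^2/3 + 2*a*k/27 + 2*sqrt(3)*a*k/9 + 2*a/9 + sqrt(2)*a/3


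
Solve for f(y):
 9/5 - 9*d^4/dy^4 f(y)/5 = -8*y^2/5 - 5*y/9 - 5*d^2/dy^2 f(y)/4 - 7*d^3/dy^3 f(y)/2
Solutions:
 f(y) = C1 + C2*y + C3*exp(5*y*(7 - sqrt(85))/36) + C4*exp(5*y*(7 + sqrt(85))/36) - 8*y^4/75 + 3782*y^3/3375 - 67366*y^2/5625


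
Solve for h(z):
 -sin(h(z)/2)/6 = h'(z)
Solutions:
 z/6 + log(cos(h(z)/2) - 1) - log(cos(h(z)/2) + 1) = C1


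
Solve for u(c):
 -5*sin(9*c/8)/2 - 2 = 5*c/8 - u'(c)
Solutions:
 u(c) = C1 + 5*c^2/16 + 2*c - 20*cos(9*c/8)/9


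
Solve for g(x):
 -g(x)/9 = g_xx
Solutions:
 g(x) = C1*sin(x/3) + C2*cos(x/3)


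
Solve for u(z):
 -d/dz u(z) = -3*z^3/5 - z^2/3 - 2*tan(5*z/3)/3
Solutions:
 u(z) = C1 + 3*z^4/20 + z^3/9 - 2*log(cos(5*z/3))/5


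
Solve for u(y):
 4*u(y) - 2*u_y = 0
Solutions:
 u(y) = C1*exp(2*y)


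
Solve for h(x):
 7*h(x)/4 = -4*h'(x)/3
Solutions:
 h(x) = C1*exp(-21*x/16)


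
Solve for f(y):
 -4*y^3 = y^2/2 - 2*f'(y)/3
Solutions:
 f(y) = C1 + 3*y^4/2 + y^3/4


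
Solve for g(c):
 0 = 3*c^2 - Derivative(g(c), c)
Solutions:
 g(c) = C1 + c^3


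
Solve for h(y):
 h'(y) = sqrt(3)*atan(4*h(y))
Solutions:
 Integral(1/atan(4*_y), (_y, h(y))) = C1 + sqrt(3)*y


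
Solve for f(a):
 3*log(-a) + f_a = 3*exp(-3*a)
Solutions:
 f(a) = C1 - 3*a*log(-a) + 3*a - exp(-3*a)


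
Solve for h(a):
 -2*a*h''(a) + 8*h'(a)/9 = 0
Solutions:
 h(a) = C1 + C2*a^(13/9)


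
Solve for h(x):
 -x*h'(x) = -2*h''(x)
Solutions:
 h(x) = C1 + C2*erfi(x/2)


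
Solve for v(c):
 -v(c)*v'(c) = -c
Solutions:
 v(c) = -sqrt(C1 + c^2)
 v(c) = sqrt(C1 + c^2)


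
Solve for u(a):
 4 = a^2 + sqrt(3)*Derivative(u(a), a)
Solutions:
 u(a) = C1 - sqrt(3)*a^3/9 + 4*sqrt(3)*a/3


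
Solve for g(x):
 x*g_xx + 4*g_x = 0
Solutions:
 g(x) = C1 + C2/x^3


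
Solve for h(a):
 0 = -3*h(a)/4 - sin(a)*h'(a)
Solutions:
 h(a) = C1*(cos(a) + 1)^(3/8)/(cos(a) - 1)^(3/8)


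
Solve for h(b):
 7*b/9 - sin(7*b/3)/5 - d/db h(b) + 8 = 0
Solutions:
 h(b) = C1 + 7*b^2/18 + 8*b + 3*cos(7*b/3)/35


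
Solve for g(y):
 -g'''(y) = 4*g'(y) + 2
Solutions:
 g(y) = C1 + C2*sin(2*y) + C3*cos(2*y) - y/2


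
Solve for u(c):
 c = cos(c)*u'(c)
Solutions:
 u(c) = C1 + Integral(c/cos(c), c)


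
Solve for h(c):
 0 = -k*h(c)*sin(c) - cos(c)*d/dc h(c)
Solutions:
 h(c) = C1*exp(k*log(cos(c)))


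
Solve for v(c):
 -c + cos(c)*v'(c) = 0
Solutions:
 v(c) = C1 + Integral(c/cos(c), c)


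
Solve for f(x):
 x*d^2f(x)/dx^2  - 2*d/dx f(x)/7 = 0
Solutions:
 f(x) = C1 + C2*x^(9/7)


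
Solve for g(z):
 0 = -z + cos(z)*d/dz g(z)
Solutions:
 g(z) = C1 + Integral(z/cos(z), z)


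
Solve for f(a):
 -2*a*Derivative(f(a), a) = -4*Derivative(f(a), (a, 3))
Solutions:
 f(a) = C1 + Integral(C2*airyai(2^(2/3)*a/2) + C3*airybi(2^(2/3)*a/2), a)


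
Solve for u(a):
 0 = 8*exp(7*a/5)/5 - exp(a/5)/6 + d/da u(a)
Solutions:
 u(a) = C1 - 8*exp(7*a/5)/7 + 5*exp(a/5)/6


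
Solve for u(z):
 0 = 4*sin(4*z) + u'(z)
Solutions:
 u(z) = C1 + cos(4*z)


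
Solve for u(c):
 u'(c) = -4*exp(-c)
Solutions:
 u(c) = C1 + 4*exp(-c)


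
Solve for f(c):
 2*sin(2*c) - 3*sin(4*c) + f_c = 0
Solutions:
 f(c) = C1 + cos(2*c) - 3*cos(4*c)/4


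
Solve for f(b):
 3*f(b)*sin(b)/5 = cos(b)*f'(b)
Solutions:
 f(b) = C1/cos(b)^(3/5)


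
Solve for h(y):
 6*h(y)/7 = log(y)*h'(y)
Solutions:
 h(y) = C1*exp(6*li(y)/7)


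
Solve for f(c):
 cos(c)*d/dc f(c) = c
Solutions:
 f(c) = C1 + Integral(c/cos(c), c)


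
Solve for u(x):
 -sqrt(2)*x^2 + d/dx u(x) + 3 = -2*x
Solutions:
 u(x) = C1 + sqrt(2)*x^3/3 - x^2 - 3*x


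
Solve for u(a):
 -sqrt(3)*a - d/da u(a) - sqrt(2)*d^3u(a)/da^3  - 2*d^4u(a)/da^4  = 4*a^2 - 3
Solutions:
 u(a) = C1 + C2*exp(a*(-2*sqrt(2) + 2^(2/3)/(sqrt(2) + 27 + sqrt(-2 + (sqrt(2) + 27)^2))^(1/3) + 2^(1/3)*(sqrt(2) + 27 + sqrt(-2 + (sqrt(2) + 27)^2))^(1/3))/12)*sin(2^(1/3)*sqrt(3)*a*(-(sqrt(2) + 27 + sqrt(-2 + (sqrt(2) + 27)^2))^(1/3) + 2^(1/3)/(sqrt(2) + 27 + sqrt(-2 + (sqrt(2) + 27)^2))^(1/3))/12) + C3*exp(a*(-2*sqrt(2) + 2^(2/3)/(sqrt(2) + 27 + sqrt(-2 + (sqrt(2) + 27)^2))^(1/3) + 2^(1/3)*(sqrt(2) + 27 + sqrt(-2 + (sqrt(2) + 27)^2))^(1/3))/12)*cos(2^(1/3)*sqrt(3)*a*(-(sqrt(2) + 27 + sqrt(-2 + (sqrt(2) + 27)^2))^(1/3) + 2^(1/3)/(sqrt(2) + 27 + sqrt(-2 + (sqrt(2) + 27)^2))^(1/3))/12) + C4*exp(-a*(2^(2/3)/(sqrt(2) + 27 + sqrt(-2 + (sqrt(2) + 27)^2))^(1/3) + sqrt(2) + 2^(1/3)*(sqrt(2) + 27 + sqrt(-2 + (sqrt(2) + 27)^2))^(1/3))/6) - 4*a^3/3 - sqrt(3)*a^2/2 + 3*a + 8*sqrt(2)*a


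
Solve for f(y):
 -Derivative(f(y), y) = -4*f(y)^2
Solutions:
 f(y) = -1/(C1 + 4*y)


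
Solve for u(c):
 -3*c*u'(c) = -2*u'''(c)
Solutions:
 u(c) = C1 + Integral(C2*airyai(2^(2/3)*3^(1/3)*c/2) + C3*airybi(2^(2/3)*3^(1/3)*c/2), c)


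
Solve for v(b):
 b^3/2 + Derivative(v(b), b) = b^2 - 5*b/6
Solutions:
 v(b) = C1 - b^4/8 + b^3/3 - 5*b^2/12


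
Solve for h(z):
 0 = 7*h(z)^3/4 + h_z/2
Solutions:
 h(z) = -sqrt(-1/(C1 - 7*z))
 h(z) = sqrt(-1/(C1 - 7*z))


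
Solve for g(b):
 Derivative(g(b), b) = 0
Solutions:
 g(b) = C1


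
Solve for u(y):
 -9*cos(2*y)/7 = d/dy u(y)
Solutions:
 u(y) = C1 - 9*sin(2*y)/14


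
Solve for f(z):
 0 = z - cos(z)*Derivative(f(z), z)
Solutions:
 f(z) = C1 + Integral(z/cos(z), z)


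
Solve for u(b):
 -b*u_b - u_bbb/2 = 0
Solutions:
 u(b) = C1 + Integral(C2*airyai(-2^(1/3)*b) + C3*airybi(-2^(1/3)*b), b)


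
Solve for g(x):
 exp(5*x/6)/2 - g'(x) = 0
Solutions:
 g(x) = C1 + 3*exp(5*x/6)/5


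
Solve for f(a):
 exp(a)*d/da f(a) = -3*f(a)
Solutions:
 f(a) = C1*exp(3*exp(-a))


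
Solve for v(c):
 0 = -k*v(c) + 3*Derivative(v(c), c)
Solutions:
 v(c) = C1*exp(c*k/3)


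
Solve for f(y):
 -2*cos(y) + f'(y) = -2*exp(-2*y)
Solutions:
 f(y) = C1 + 2*sin(y) + exp(-2*y)


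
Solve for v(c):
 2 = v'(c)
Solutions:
 v(c) = C1 + 2*c


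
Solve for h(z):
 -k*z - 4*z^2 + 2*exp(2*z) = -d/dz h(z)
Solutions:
 h(z) = C1 + k*z^2/2 + 4*z^3/3 - exp(2*z)


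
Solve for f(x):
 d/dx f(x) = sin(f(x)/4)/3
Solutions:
 -x/3 + 2*log(cos(f(x)/4) - 1) - 2*log(cos(f(x)/4) + 1) = C1


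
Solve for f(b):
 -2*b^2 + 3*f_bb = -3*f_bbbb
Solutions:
 f(b) = C1 + C2*b + C3*sin(b) + C4*cos(b) + b^4/18 - 2*b^2/3


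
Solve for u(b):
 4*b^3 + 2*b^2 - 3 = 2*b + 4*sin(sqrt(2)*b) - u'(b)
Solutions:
 u(b) = C1 - b^4 - 2*b^3/3 + b^2 + 3*b - 2*sqrt(2)*cos(sqrt(2)*b)


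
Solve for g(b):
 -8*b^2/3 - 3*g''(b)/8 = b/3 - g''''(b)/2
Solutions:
 g(b) = C1 + C2*b + C3*exp(-sqrt(3)*b/2) + C4*exp(sqrt(3)*b/2) - 16*b^4/27 - 4*b^3/27 - 256*b^2/27


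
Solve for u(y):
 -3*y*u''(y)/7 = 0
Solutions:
 u(y) = C1 + C2*y


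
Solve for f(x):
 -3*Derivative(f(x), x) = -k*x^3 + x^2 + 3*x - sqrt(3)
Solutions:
 f(x) = C1 + k*x^4/12 - x^3/9 - x^2/2 + sqrt(3)*x/3


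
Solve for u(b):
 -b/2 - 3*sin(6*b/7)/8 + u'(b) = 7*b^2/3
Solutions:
 u(b) = C1 + 7*b^3/9 + b^2/4 - 7*cos(6*b/7)/16


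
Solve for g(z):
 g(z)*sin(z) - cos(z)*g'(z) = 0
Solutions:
 g(z) = C1/cos(z)


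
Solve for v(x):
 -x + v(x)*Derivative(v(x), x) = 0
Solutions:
 v(x) = -sqrt(C1 + x^2)
 v(x) = sqrt(C1 + x^2)


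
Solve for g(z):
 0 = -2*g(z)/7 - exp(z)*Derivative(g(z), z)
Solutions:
 g(z) = C1*exp(2*exp(-z)/7)


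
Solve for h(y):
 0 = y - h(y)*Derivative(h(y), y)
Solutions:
 h(y) = -sqrt(C1 + y^2)
 h(y) = sqrt(C1 + y^2)


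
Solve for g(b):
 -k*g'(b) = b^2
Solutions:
 g(b) = C1 - b^3/(3*k)


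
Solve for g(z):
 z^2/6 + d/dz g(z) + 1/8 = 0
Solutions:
 g(z) = C1 - z^3/18 - z/8


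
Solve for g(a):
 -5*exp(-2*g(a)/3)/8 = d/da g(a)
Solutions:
 g(a) = 3*log(-sqrt(C1 - 5*a)) - 3*log(6) + 3*log(3)/2
 g(a) = 3*log(C1 - 5*a)/2 - 3*log(6) + 3*log(3)/2


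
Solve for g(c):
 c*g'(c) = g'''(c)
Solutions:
 g(c) = C1 + Integral(C2*airyai(c) + C3*airybi(c), c)


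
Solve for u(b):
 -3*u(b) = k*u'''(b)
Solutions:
 u(b) = C1*exp(3^(1/3)*b*(-1/k)^(1/3)) + C2*exp(b*(-1/k)^(1/3)*(-3^(1/3) + 3^(5/6)*I)/2) + C3*exp(-b*(-1/k)^(1/3)*(3^(1/3) + 3^(5/6)*I)/2)


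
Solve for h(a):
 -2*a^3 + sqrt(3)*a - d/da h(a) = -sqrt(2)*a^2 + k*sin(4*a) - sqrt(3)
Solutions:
 h(a) = C1 - a^4/2 + sqrt(2)*a^3/3 + sqrt(3)*a^2/2 + sqrt(3)*a + k*cos(4*a)/4


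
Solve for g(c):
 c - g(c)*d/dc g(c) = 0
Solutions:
 g(c) = -sqrt(C1 + c^2)
 g(c) = sqrt(C1 + c^2)


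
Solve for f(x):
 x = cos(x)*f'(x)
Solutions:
 f(x) = C1 + Integral(x/cos(x), x)


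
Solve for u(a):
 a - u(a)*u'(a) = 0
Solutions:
 u(a) = -sqrt(C1 + a^2)
 u(a) = sqrt(C1 + a^2)


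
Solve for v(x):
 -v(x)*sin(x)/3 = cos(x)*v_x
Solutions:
 v(x) = C1*cos(x)^(1/3)


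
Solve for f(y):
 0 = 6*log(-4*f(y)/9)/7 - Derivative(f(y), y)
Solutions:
 -7*Integral(1/(log(-_y) - 2*log(3) + 2*log(2)), (_y, f(y)))/6 = C1 - y


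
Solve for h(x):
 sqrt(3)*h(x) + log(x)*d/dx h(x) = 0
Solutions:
 h(x) = C1*exp(-sqrt(3)*li(x))


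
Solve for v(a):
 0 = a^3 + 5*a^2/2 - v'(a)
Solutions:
 v(a) = C1 + a^4/4 + 5*a^3/6


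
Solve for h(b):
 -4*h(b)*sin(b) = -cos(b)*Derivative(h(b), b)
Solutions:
 h(b) = C1/cos(b)^4


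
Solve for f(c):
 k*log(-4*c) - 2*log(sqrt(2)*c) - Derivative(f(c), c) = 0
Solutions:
 f(c) = C1 + c*(k - 2)*log(c) + c*(-k + 2*k*log(2) + I*pi*k - log(2) + 2)


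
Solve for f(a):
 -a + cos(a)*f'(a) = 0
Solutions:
 f(a) = C1 + Integral(a/cos(a), a)


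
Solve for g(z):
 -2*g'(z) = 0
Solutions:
 g(z) = C1


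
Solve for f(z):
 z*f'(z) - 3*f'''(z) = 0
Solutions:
 f(z) = C1 + Integral(C2*airyai(3^(2/3)*z/3) + C3*airybi(3^(2/3)*z/3), z)


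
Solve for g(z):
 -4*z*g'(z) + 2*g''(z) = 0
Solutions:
 g(z) = C1 + C2*erfi(z)


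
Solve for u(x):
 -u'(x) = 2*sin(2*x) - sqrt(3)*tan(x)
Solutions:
 u(x) = C1 - sqrt(3)*log(cos(x)) + cos(2*x)


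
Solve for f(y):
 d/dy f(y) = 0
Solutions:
 f(y) = C1


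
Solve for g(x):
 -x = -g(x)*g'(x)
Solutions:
 g(x) = -sqrt(C1 + x^2)
 g(x) = sqrt(C1 + x^2)


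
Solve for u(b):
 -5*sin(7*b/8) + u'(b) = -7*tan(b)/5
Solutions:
 u(b) = C1 + 7*log(cos(b))/5 - 40*cos(7*b/8)/7


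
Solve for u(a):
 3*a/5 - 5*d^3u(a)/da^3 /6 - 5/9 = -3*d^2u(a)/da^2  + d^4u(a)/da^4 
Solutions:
 u(a) = C1 + C2*a + C3*exp(a*(-5 + sqrt(457))/12) + C4*exp(-a*(5 + sqrt(457))/12) - a^3/30 + 7*a^2/108


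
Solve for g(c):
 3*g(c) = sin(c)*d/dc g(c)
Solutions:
 g(c) = C1*(cos(c) - 1)^(3/2)/(cos(c) + 1)^(3/2)


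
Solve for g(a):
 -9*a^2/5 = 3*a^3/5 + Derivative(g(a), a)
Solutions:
 g(a) = C1 - 3*a^4/20 - 3*a^3/5


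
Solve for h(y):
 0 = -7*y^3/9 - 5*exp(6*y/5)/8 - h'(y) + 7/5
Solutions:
 h(y) = C1 - 7*y^4/36 + 7*y/5 - 25*exp(6*y/5)/48


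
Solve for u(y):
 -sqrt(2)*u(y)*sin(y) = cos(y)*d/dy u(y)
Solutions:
 u(y) = C1*cos(y)^(sqrt(2))


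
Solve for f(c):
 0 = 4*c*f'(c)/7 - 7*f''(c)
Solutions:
 f(c) = C1 + C2*erfi(sqrt(2)*c/7)


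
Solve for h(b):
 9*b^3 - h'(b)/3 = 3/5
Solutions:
 h(b) = C1 + 27*b^4/4 - 9*b/5


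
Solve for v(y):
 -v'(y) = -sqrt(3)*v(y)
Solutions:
 v(y) = C1*exp(sqrt(3)*y)


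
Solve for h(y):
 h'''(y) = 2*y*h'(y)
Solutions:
 h(y) = C1 + Integral(C2*airyai(2^(1/3)*y) + C3*airybi(2^(1/3)*y), y)


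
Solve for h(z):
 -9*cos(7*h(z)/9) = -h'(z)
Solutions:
 -9*z - 9*log(sin(7*h(z)/9) - 1)/14 + 9*log(sin(7*h(z)/9) + 1)/14 = C1


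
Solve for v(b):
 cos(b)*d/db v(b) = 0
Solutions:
 v(b) = C1


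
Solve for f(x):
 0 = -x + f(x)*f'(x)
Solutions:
 f(x) = -sqrt(C1 + x^2)
 f(x) = sqrt(C1 + x^2)


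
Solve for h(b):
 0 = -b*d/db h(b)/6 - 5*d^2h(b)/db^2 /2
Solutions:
 h(b) = C1 + C2*erf(sqrt(30)*b/30)


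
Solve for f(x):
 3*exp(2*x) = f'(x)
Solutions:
 f(x) = C1 + 3*exp(2*x)/2


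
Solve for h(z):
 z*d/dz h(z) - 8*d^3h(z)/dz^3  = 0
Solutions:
 h(z) = C1 + Integral(C2*airyai(z/2) + C3*airybi(z/2), z)


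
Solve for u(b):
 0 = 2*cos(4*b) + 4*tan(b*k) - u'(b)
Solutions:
 u(b) = C1 + 4*Piecewise((-log(cos(b*k))/k, Ne(k, 0)), (0, True)) + sin(4*b)/2


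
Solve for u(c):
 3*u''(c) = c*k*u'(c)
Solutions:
 u(c) = Piecewise((-sqrt(6)*sqrt(pi)*C1*erf(sqrt(6)*c*sqrt(-k)/6)/(2*sqrt(-k)) - C2, (k > 0) | (k < 0)), (-C1*c - C2, True))


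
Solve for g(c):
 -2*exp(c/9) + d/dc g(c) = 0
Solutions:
 g(c) = C1 + 18*exp(c/9)


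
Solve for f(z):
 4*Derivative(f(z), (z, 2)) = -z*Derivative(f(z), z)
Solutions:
 f(z) = C1 + C2*erf(sqrt(2)*z/4)


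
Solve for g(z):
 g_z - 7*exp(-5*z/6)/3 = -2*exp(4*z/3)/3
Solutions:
 g(z) = C1 - exp(4*z/3)/2 - 14*exp(-5*z/6)/5


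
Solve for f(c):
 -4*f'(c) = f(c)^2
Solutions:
 f(c) = 4/(C1 + c)


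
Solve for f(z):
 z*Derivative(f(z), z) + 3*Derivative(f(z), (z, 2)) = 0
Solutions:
 f(z) = C1 + C2*erf(sqrt(6)*z/6)


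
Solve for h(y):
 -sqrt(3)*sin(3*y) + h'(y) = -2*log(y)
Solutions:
 h(y) = C1 - 2*y*log(y) + 2*y - sqrt(3)*cos(3*y)/3


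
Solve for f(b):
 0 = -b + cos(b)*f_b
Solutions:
 f(b) = C1 + Integral(b/cos(b), b)


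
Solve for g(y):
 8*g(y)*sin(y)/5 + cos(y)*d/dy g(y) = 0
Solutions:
 g(y) = C1*cos(y)^(8/5)


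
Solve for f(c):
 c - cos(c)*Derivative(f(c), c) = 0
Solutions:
 f(c) = C1 + Integral(c/cos(c), c)


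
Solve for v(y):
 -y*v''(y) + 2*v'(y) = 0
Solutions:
 v(y) = C1 + C2*y^3


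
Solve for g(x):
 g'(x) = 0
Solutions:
 g(x) = C1


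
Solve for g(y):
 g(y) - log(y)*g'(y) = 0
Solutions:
 g(y) = C1*exp(li(y))


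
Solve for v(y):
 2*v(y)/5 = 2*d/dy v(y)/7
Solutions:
 v(y) = C1*exp(7*y/5)


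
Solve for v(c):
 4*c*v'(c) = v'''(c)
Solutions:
 v(c) = C1 + Integral(C2*airyai(2^(2/3)*c) + C3*airybi(2^(2/3)*c), c)


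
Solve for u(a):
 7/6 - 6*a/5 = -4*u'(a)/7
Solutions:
 u(a) = C1 + 21*a^2/20 - 49*a/24


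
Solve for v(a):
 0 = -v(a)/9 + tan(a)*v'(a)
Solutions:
 v(a) = C1*sin(a)^(1/9)


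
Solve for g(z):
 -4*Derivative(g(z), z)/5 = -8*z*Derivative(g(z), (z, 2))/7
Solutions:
 g(z) = C1 + C2*z^(17/10)


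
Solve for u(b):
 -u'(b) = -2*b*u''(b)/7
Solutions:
 u(b) = C1 + C2*b^(9/2)


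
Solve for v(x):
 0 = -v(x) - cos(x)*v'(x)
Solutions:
 v(x) = C1*sqrt(sin(x) - 1)/sqrt(sin(x) + 1)


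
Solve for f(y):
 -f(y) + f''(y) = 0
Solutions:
 f(y) = C1*exp(-y) + C2*exp(y)


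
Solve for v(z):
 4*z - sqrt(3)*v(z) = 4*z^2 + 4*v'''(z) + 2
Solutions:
 v(z) = C3*exp(-2^(1/3)*3^(1/6)*z/2) - 4*sqrt(3)*z^2/3 + 4*sqrt(3)*z/3 + (C1*sin(2^(1/3)*3^(2/3)*z/4) + C2*cos(2^(1/3)*3^(2/3)*z/4))*exp(2^(1/3)*3^(1/6)*z/4) - 2*sqrt(3)/3


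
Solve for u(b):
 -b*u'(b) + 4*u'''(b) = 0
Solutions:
 u(b) = C1 + Integral(C2*airyai(2^(1/3)*b/2) + C3*airybi(2^(1/3)*b/2), b)


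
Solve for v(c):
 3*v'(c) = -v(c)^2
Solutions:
 v(c) = 3/(C1 + c)


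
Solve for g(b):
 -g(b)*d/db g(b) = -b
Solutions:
 g(b) = -sqrt(C1 + b^2)
 g(b) = sqrt(C1 + b^2)


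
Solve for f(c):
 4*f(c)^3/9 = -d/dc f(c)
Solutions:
 f(c) = -3*sqrt(2)*sqrt(-1/(C1 - 4*c))/2
 f(c) = 3*sqrt(2)*sqrt(-1/(C1 - 4*c))/2


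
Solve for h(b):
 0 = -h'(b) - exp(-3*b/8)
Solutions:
 h(b) = C1 + 8*exp(-3*b/8)/3


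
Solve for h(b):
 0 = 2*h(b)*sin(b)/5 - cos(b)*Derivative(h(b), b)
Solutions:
 h(b) = C1/cos(b)^(2/5)


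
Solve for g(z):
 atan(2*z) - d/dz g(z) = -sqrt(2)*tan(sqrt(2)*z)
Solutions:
 g(z) = C1 + z*atan(2*z) - log(4*z^2 + 1)/4 - log(cos(sqrt(2)*z))


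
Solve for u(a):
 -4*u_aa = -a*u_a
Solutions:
 u(a) = C1 + C2*erfi(sqrt(2)*a/4)


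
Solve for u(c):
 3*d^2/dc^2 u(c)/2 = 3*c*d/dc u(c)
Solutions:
 u(c) = C1 + C2*erfi(c)


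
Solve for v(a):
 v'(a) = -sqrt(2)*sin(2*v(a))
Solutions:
 v(a) = pi - acos((-C1 - exp(4*sqrt(2)*a))/(C1 - exp(4*sqrt(2)*a)))/2
 v(a) = acos((-C1 - exp(4*sqrt(2)*a))/(C1 - exp(4*sqrt(2)*a)))/2


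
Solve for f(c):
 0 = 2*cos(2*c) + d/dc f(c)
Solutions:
 f(c) = C1 - sin(2*c)


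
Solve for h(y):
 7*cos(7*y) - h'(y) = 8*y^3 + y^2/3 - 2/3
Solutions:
 h(y) = C1 - 2*y^4 - y^3/9 + 2*y/3 + sin(7*y)


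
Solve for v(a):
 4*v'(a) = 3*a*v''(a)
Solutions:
 v(a) = C1 + C2*a^(7/3)


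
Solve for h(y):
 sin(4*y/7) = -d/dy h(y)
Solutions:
 h(y) = C1 + 7*cos(4*y/7)/4


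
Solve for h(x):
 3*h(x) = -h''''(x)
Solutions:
 h(x) = (C1*sin(sqrt(2)*3^(1/4)*x/2) + C2*cos(sqrt(2)*3^(1/4)*x/2))*exp(-sqrt(2)*3^(1/4)*x/2) + (C3*sin(sqrt(2)*3^(1/4)*x/2) + C4*cos(sqrt(2)*3^(1/4)*x/2))*exp(sqrt(2)*3^(1/4)*x/2)


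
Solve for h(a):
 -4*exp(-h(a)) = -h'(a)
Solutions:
 h(a) = log(C1 + 4*a)


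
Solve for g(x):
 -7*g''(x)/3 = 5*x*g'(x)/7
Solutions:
 g(x) = C1 + C2*erf(sqrt(30)*x/14)


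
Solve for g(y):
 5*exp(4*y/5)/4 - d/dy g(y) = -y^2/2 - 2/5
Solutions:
 g(y) = C1 + y^3/6 + 2*y/5 + 25*exp(4*y/5)/16


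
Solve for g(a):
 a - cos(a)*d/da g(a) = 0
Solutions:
 g(a) = C1 + Integral(a/cos(a), a)


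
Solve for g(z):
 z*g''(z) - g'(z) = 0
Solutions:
 g(z) = C1 + C2*z^2


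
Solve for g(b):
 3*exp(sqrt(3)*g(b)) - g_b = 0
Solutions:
 g(b) = sqrt(3)*(2*log(-1/(C1 + 3*b)) - log(3))/6


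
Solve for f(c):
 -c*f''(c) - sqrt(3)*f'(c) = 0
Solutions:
 f(c) = C1 + C2*c^(1 - sqrt(3))


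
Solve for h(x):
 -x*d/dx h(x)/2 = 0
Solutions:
 h(x) = C1


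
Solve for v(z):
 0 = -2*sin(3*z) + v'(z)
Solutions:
 v(z) = C1 - 2*cos(3*z)/3


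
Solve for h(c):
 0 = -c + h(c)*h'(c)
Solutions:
 h(c) = -sqrt(C1 + c^2)
 h(c) = sqrt(C1 + c^2)


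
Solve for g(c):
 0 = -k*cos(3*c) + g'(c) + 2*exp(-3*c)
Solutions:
 g(c) = C1 + k*sin(3*c)/3 + 2*exp(-3*c)/3


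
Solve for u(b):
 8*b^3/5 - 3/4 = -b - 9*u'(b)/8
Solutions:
 u(b) = C1 - 16*b^4/45 - 4*b^2/9 + 2*b/3


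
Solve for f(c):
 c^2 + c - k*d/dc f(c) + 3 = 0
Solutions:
 f(c) = C1 + c^3/(3*k) + c^2/(2*k) + 3*c/k


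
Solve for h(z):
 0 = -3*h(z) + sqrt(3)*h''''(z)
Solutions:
 h(z) = C1*exp(-3^(1/8)*z) + C2*exp(3^(1/8)*z) + C3*sin(3^(1/8)*z) + C4*cos(3^(1/8)*z)


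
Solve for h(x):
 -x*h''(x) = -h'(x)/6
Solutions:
 h(x) = C1 + C2*x^(7/6)


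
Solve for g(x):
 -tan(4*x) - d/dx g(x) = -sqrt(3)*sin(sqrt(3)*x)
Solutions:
 g(x) = C1 + log(cos(4*x))/4 - cos(sqrt(3)*x)


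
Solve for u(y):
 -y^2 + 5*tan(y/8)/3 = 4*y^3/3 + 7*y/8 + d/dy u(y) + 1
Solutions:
 u(y) = C1 - y^4/3 - y^3/3 - 7*y^2/16 - y - 40*log(cos(y/8))/3


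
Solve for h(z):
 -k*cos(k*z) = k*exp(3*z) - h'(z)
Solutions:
 h(z) = C1 + k*exp(3*z)/3 + sin(k*z)


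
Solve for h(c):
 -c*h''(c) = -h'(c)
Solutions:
 h(c) = C1 + C2*c^2


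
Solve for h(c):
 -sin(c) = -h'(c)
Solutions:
 h(c) = C1 - cos(c)


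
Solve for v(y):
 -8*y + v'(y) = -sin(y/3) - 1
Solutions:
 v(y) = C1 + 4*y^2 - y + 3*cos(y/3)


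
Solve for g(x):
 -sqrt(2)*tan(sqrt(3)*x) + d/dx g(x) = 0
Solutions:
 g(x) = C1 - sqrt(6)*log(cos(sqrt(3)*x))/3


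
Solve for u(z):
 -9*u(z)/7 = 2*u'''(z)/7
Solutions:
 u(z) = C3*exp(-6^(2/3)*z/2) + (C1*sin(3*2^(2/3)*3^(1/6)*z/4) + C2*cos(3*2^(2/3)*3^(1/6)*z/4))*exp(6^(2/3)*z/4)


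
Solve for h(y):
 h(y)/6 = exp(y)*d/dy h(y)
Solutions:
 h(y) = C1*exp(-exp(-y)/6)


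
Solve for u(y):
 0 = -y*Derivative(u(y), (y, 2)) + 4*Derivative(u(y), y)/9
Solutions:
 u(y) = C1 + C2*y^(13/9)


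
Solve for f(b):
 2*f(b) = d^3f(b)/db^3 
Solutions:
 f(b) = C3*exp(2^(1/3)*b) + (C1*sin(2^(1/3)*sqrt(3)*b/2) + C2*cos(2^(1/3)*sqrt(3)*b/2))*exp(-2^(1/3)*b/2)


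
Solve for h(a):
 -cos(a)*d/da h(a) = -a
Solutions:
 h(a) = C1 + Integral(a/cos(a), a)


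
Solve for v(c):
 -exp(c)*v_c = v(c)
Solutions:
 v(c) = C1*exp(exp(-c))


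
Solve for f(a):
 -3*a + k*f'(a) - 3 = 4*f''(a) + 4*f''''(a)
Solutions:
 f(a) = C1 + C2*exp(a*(3^(1/3)*(-9*k + 4*sqrt(3)*sqrt(27*k^2/16 + 4))^(1/3)/12 - 3^(5/6)*I*(-9*k + 4*sqrt(3)*sqrt(27*k^2/16 + 4))^(1/3)/12 + 4/((-3^(1/3) + 3^(5/6)*I)*(-9*k + 4*sqrt(3)*sqrt(27*k^2/16 + 4))^(1/3)))) + C3*exp(a*(3^(1/3)*(-9*k + 4*sqrt(3)*sqrt(27*k^2/16 + 4))^(1/3)/12 + 3^(5/6)*I*(-9*k + 4*sqrt(3)*sqrt(27*k^2/16 + 4))^(1/3)/12 - 4/((3^(1/3) + 3^(5/6)*I)*(-9*k + 4*sqrt(3)*sqrt(27*k^2/16 + 4))^(1/3)))) + C4*exp(3^(1/3)*a*(-(-9*k + 4*sqrt(3)*sqrt(27*k^2/16 + 4))^(1/3) + 4*3^(1/3)/(-9*k + 4*sqrt(3)*sqrt(27*k^2/16 + 4))^(1/3))/6) + 3*a^2/(2*k) + 3*a/k + 12*a/k^2


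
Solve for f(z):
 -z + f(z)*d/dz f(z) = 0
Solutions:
 f(z) = -sqrt(C1 + z^2)
 f(z) = sqrt(C1 + z^2)


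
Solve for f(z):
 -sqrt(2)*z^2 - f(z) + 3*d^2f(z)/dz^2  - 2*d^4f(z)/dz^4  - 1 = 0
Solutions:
 f(z) = C1*exp(-z) + C2*exp(z) + C3*exp(-sqrt(2)*z/2) + C4*exp(sqrt(2)*z/2) - sqrt(2)*z^2 - 6*sqrt(2) - 1


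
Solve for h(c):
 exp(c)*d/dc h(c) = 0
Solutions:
 h(c) = C1


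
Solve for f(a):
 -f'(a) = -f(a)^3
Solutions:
 f(a) = -sqrt(2)*sqrt(-1/(C1 + a))/2
 f(a) = sqrt(2)*sqrt(-1/(C1 + a))/2


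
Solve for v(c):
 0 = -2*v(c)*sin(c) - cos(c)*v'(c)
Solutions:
 v(c) = C1*cos(c)^2


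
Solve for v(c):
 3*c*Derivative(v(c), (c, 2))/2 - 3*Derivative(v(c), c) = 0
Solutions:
 v(c) = C1 + C2*c^3


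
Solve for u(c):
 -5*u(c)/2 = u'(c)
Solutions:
 u(c) = C1*exp(-5*c/2)


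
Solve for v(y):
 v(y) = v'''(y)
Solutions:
 v(y) = C3*exp(y) + (C1*sin(sqrt(3)*y/2) + C2*cos(sqrt(3)*y/2))*exp(-y/2)


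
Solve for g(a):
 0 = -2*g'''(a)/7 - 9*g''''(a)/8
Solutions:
 g(a) = C1 + C2*a + C3*a^2 + C4*exp(-16*a/63)


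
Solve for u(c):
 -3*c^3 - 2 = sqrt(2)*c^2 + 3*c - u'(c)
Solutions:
 u(c) = C1 + 3*c^4/4 + sqrt(2)*c^3/3 + 3*c^2/2 + 2*c


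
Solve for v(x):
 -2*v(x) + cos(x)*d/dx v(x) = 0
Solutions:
 v(x) = C1*(sin(x) + 1)/(sin(x) - 1)


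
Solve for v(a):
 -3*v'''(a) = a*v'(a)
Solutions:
 v(a) = C1 + Integral(C2*airyai(-3^(2/3)*a/3) + C3*airybi(-3^(2/3)*a/3), a)


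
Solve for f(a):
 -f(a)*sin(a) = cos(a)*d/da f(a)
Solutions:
 f(a) = C1*cos(a)


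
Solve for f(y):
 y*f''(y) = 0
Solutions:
 f(y) = C1 + C2*y


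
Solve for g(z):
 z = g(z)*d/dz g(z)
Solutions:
 g(z) = -sqrt(C1 + z^2)
 g(z) = sqrt(C1 + z^2)


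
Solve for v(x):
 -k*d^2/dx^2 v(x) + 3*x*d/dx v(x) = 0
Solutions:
 v(x) = C1 + C2*erf(sqrt(6)*x*sqrt(-1/k)/2)/sqrt(-1/k)


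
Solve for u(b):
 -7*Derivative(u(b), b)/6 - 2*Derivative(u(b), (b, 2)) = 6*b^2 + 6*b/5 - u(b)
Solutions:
 u(b) = C1*exp(b*(-7 + sqrt(337))/24) + C2*exp(-b*(7 + sqrt(337))/24) + 6*b^2 + 76*b/5 + 626/15


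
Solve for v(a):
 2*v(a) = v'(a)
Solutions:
 v(a) = C1*exp(2*a)


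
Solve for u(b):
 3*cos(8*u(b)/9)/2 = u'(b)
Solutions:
 -3*b/2 - 9*log(sin(8*u(b)/9) - 1)/16 + 9*log(sin(8*u(b)/9) + 1)/16 = C1


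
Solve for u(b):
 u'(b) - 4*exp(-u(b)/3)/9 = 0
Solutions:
 u(b) = 3*log(C1 + 4*b/27)


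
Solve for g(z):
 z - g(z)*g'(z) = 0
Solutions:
 g(z) = -sqrt(C1 + z^2)
 g(z) = sqrt(C1 + z^2)


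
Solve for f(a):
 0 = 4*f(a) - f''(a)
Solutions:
 f(a) = C1*exp(-2*a) + C2*exp(2*a)


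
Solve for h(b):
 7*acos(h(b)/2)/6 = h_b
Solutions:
 Integral(1/acos(_y/2), (_y, h(b))) = C1 + 7*b/6


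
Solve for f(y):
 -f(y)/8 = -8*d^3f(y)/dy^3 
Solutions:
 f(y) = C3*exp(y/4) + (C1*sin(sqrt(3)*y/8) + C2*cos(sqrt(3)*y/8))*exp(-y/8)


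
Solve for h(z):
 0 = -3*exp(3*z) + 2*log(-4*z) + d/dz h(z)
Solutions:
 h(z) = C1 - 2*z*log(-z) + 2*z*(1 - 2*log(2)) + exp(3*z)


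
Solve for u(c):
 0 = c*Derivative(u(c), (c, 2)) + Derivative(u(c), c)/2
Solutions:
 u(c) = C1 + C2*sqrt(c)


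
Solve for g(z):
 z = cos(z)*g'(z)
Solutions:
 g(z) = C1 + Integral(z/cos(z), z)


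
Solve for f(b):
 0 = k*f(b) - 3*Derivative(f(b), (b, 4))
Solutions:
 f(b) = C1*exp(-3^(3/4)*b*k^(1/4)/3) + C2*exp(3^(3/4)*b*k^(1/4)/3) + C3*exp(-3^(3/4)*I*b*k^(1/4)/3) + C4*exp(3^(3/4)*I*b*k^(1/4)/3)


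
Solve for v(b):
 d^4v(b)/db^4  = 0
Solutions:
 v(b) = C1 + C2*b + C3*b^2 + C4*b^3


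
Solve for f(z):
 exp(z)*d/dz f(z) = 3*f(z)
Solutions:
 f(z) = C1*exp(-3*exp(-z))


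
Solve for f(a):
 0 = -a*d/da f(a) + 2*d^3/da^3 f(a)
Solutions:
 f(a) = C1 + Integral(C2*airyai(2^(2/3)*a/2) + C3*airybi(2^(2/3)*a/2), a)


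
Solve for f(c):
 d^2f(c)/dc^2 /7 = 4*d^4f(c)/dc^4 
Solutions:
 f(c) = C1 + C2*c + C3*exp(-sqrt(7)*c/14) + C4*exp(sqrt(7)*c/14)


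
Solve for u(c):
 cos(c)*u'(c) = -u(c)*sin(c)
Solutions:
 u(c) = C1*cos(c)


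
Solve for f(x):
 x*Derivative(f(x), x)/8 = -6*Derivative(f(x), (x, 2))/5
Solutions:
 f(x) = C1 + C2*erf(sqrt(30)*x/24)


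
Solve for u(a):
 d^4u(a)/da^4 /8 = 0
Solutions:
 u(a) = C1 + C2*a + C3*a^2 + C4*a^3


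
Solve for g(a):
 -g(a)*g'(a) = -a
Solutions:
 g(a) = -sqrt(C1 + a^2)
 g(a) = sqrt(C1 + a^2)


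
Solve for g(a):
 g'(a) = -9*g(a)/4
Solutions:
 g(a) = C1*exp(-9*a/4)


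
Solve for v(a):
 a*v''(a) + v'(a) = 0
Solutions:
 v(a) = C1 + C2*log(a)


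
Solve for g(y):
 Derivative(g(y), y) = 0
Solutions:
 g(y) = C1


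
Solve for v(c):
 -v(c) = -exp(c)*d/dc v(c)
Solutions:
 v(c) = C1*exp(-exp(-c))


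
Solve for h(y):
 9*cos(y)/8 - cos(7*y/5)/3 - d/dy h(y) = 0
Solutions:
 h(y) = C1 + 9*sin(y)/8 - 5*sin(7*y/5)/21


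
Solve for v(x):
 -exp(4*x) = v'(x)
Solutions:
 v(x) = C1 - exp(4*x)/4


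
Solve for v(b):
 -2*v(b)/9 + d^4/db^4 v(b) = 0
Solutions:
 v(b) = C1*exp(-2^(1/4)*sqrt(3)*b/3) + C2*exp(2^(1/4)*sqrt(3)*b/3) + C3*sin(2^(1/4)*sqrt(3)*b/3) + C4*cos(2^(1/4)*sqrt(3)*b/3)


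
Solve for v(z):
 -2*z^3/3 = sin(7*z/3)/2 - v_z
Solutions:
 v(z) = C1 + z^4/6 - 3*cos(7*z/3)/14


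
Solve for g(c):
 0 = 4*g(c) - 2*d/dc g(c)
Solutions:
 g(c) = C1*exp(2*c)


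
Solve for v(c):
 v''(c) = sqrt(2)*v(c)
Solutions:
 v(c) = C1*exp(-2^(1/4)*c) + C2*exp(2^(1/4)*c)


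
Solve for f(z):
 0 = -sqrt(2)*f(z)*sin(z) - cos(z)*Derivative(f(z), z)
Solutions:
 f(z) = C1*cos(z)^(sqrt(2))


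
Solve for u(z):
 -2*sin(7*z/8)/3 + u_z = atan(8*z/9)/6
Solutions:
 u(z) = C1 + z*atan(8*z/9)/6 - 3*log(64*z^2 + 81)/32 - 16*cos(7*z/8)/21


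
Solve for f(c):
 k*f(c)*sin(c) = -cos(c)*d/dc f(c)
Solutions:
 f(c) = C1*exp(k*log(cos(c)))


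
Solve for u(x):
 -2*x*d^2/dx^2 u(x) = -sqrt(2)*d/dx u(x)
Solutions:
 u(x) = C1 + C2*x^(sqrt(2)/2 + 1)


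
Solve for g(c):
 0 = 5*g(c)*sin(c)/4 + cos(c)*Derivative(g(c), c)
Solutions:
 g(c) = C1*cos(c)^(5/4)


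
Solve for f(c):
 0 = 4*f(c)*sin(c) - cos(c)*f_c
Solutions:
 f(c) = C1/cos(c)^4


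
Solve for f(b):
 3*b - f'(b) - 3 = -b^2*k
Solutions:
 f(b) = C1 + b^3*k/3 + 3*b^2/2 - 3*b


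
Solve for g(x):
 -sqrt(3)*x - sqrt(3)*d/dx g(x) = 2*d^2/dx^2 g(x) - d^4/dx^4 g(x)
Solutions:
 g(x) = C1 + C4*exp(sqrt(3)*x) - x^2/2 + 2*sqrt(3)*x/3 + (C2*sin(x/2) + C3*cos(x/2))*exp(-sqrt(3)*x/2)


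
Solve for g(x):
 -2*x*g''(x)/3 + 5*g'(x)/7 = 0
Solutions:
 g(x) = C1 + C2*x^(29/14)


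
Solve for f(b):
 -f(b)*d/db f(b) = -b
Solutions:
 f(b) = -sqrt(C1 + b^2)
 f(b) = sqrt(C1 + b^2)


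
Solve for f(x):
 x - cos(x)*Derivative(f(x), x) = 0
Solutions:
 f(x) = C1 + Integral(x/cos(x), x)


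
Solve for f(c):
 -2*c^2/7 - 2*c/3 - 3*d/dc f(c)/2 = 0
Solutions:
 f(c) = C1 - 4*c^3/63 - 2*c^2/9


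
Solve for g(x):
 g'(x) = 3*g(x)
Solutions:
 g(x) = C1*exp(3*x)


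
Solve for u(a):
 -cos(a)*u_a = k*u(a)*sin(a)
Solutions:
 u(a) = C1*exp(k*log(cos(a)))


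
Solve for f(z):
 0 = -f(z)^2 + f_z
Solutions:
 f(z) = -1/(C1 + z)


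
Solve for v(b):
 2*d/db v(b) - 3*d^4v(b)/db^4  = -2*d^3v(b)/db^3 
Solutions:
 v(b) = C1 + C2*exp(b*(-(9*sqrt(777) + 251)^(1/3) - 4/(9*sqrt(777) + 251)^(1/3) + 4)/18)*sin(sqrt(3)*b*(-(9*sqrt(777) + 251)^(1/3) + 4/(9*sqrt(777) + 251)^(1/3))/18) + C3*exp(b*(-(9*sqrt(777) + 251)^(1/3) - 4/(9*sqrt(777) + 251)^(1/3) + 4)/18)*cos(sqrt(3)*b*(-(9*sqrt(777) + 251)^(1/3) + 4/(9*sqrt(777) + 251)^(1/3))/18) + C4*exp(b*(4/(9*sqrt(777) + 251)^(1/3) + 2 + (9*sqrt(777) + 251)^(1/3))/9)


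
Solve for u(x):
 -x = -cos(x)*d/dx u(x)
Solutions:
 u(x) = C1 + Integral(x/cos(x), x)


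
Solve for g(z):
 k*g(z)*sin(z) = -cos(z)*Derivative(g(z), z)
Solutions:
 g(z) = C1*exp(k*log(cos(z)))


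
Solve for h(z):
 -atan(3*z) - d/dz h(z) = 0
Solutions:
 h(z) = C1 - z*atan(3*z) + log(9*z^2 + 1)/6


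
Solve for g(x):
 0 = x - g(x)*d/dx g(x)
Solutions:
 g(x) = -sqrt(C1 + x^2)
 g(x) = sqrt(C1 + x^2)


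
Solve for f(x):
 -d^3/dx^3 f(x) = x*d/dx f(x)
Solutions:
 f(x) = C1 + Integral(C2*airyai(-x) + C3*airybi(-x), x)


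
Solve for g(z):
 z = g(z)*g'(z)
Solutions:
 g(z) = -sqrt(C1 + z^2)
 g(z) = sqrt(C1 + z^2)


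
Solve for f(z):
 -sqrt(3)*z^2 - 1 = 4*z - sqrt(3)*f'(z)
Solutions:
 f(z) = C1 + z^3/3 + 2*sqrt(3)*z^2/3 + sqrt(3)*z/3


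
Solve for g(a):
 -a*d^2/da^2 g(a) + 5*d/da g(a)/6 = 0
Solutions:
 g(a) = C1 + C2*a^(11/6)


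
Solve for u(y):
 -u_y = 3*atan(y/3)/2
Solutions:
 u(y) = C1 - 3*y*atan(y/3)/2 + 9*log(y^2 + 9)/4


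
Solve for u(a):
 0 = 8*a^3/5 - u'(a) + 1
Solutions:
 u(a) = C1 + 2*a^4/5 + a


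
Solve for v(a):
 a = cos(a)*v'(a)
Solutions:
 v(a) = C1 + Integral(a/cos(a), a)


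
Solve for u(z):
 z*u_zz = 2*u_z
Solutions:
 u(z) = C1 + C2*z^3


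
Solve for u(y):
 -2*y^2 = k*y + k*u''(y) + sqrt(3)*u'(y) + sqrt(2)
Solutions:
 u(y) = C1 + C2*exp(-sqrt(3)*y/k) - 4*sqrt(3)*k^2*y/9 + k^2*y/3 - sqrt(3)*k*y^2/6 + 2*k*y^2/3 - 2*sqrt(3)*y^3/9 - sqrt(6)*y/3


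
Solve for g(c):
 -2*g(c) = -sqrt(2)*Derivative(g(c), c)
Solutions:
 g(c) = C1*exp(sqrt(2)*c)


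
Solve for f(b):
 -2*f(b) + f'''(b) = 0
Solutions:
 f(b) = C3*exp(2^(1/3)*b) + (C1*sin(2^(1/3)*sqrt(3)*b/2) + C2*cos(2^(1/3)*sqrt(3)*b/2))*exp(-2^(1/3)*b/2)


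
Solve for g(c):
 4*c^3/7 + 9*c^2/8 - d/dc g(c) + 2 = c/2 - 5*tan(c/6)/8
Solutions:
 g(c) = C1 + c^4/7 + 3*c^3/8 - c^2/4 + 2*c - 15*log(cos(c/6))/4


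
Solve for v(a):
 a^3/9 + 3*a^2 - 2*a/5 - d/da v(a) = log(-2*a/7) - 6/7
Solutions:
 v(a) = C1 + a^4/36 + a^3 - a^2/5 - a*log(-a) + a*(-log(2) + 13/7 + log(7))


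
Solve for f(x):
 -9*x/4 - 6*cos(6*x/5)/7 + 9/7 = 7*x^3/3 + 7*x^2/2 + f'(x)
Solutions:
 f(x) = C1 - 7*x^4/12 - 7*x^3/6 - 9*x^2/8 + 9*x/7 - 5*sin(6*x/5)/7


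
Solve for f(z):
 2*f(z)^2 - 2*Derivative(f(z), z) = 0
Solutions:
 f(z) = -1/(C1 + z)


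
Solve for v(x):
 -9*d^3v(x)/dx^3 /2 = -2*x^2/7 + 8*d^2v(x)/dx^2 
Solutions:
 v(x) = C1 + C2*x + C3*exp(-16*x/9) + x^4/336 - 3*x^3/448 + 81*x^2/7168


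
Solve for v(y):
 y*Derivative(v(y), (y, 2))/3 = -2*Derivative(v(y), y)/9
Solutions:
 v(y) = C1 + C2*y^(1/3)


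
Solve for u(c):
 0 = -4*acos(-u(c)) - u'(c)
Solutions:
 Integral(1/acos(-_y), (_y, u(c))) = C1 - 4*c


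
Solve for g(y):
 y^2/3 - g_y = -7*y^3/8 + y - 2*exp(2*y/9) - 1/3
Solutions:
 g(y) = C1 + 7*y^4/32 + y^3/9 - y^2/2 + y/3 + 9*exp(2*y/9)


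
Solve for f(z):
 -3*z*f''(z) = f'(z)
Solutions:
 f(z) = C1 + C2*z^(2/3)


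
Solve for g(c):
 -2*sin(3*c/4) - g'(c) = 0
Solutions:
 g(c) = C1 + 8*cos(3*c/4)/3


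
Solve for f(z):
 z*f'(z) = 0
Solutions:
 f(z) = C1


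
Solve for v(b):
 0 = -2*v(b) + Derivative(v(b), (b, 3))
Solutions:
 v(b) = C3*exp(2^(1/3)*b) + (C1*sin(2^(1/3)*sqrt(3)*b/2) + C2*cos(2^(1/3)*sqrt(3)*b/2))*exp(-2^(1/3)*b/2)


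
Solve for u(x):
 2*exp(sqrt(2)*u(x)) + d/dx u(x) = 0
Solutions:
 u(x) = sqrt(2)*(2*log(1/(C1 + 2*x)) - log(2))/4


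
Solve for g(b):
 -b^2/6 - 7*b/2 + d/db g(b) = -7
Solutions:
 g(b) = C1 + b^3/18 + 7*b^2/4 - 7*b


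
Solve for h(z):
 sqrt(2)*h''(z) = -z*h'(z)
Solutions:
 h(z) = C1 + C2*erf(2^(1/4)*z/2)


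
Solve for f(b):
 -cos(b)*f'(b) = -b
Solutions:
 f(b) = C1 + Integral(b/cos(b), b)


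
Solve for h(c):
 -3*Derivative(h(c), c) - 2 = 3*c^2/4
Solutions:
 h(c) = C1 - c^3/12 - 2*c/3


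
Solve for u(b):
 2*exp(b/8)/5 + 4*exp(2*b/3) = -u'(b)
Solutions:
 u(b) = C1 - 16*exp(b/8)/5 - 6*exp(2*b/3)


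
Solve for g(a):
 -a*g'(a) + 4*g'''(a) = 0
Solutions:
 g(a) = C1 + Integral(C2*airyai(2^(1/3)*a/2) + C3*airybi(2^(1/3)*a/2), a)


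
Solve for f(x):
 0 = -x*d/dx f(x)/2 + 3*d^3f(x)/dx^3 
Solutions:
 f(x) = C1 + Integral(C2*airyai(6^(2/3)*x/6) + C3*airybi(6^(2/3)*x/6), x)


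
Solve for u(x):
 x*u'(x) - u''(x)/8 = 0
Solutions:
 u(x) = C1 + C2*erfi(2*x)


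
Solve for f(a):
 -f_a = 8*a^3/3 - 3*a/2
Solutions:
 f(a) = C1 - 2*a^4/3 + 3*a^2/4


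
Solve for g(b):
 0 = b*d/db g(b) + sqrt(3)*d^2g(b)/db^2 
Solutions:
 g(b) = C1 + C2*erf(sqrt(2)*3^(3/4)*b/6)


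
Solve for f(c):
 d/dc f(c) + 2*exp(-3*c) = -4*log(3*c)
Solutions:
 f(c) = C1 - 4*c*log(c) + 4*c*(1 - log(3)) + 2*exp(-3*c)/3


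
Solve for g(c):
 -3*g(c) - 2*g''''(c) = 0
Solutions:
 g(c) = (C1*sin(6^(1/4)*c/2) + C2*cos(6^(1/4)*c/2))*exp(-6^(1/4)*c/2) + (C3*sin(6^(1/4)*c/2) + C4*cos(6^(1/4)*c/2))*exp(6^(1/4)*c/2)


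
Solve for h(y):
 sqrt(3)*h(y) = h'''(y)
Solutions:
 h(y) = C3*exp(3^(1/6)*y) + (C1*sin(3^(2/3)*y/2) + C2*cos(3^(2/3)*y/2))*exp(-3^(1/6)*y/2)


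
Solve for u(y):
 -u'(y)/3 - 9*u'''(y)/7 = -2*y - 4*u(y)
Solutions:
 u(y) = C1*exp(7^(1/3)*y*(-(162 + sqrt(26251))^(1/3) + 7^(1/3)/(162 + sqrt(26251))^(1/3))/18)*sin(sqrt(3)*7^(1/3)*y*(7^(1/3)/(162 + sqrt(26251))^(1/3) + (162 + sqrt(26251))^(1/3))/18) + C2*exp(7^(1/3)*y*(-(162 + sqrt(26251))^(1/3) + 7^(1/3)/(162 + sqrt(26251))^(1/3))/18)*cos(sqrt(3)*7^(1/3)*y*(7^(1/3)/(162 + sqrt(26251))^(1/3) + (162 + sqrt(26251))^(1/3))/18) + C3*exp(-7^(1/3)*y*(-(162 + sqrt(26251))^(1/3) + 7^(1/3)/(162 + sqrt(26251))^(1/3))/9) - y/2 - 1/24


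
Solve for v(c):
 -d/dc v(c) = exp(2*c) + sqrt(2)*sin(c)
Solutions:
 v(c) = C1 - exp(2*c)/2 + sqrt(2)*cos(c)


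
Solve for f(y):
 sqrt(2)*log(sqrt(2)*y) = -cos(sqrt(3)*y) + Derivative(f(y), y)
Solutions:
 f(y) = C1 + sqrt(2)*y*(log(y) - 1) + sqrt(2)*y*log(2)/2 + sqrt(3)*sin(sqrt(3)*y)/3


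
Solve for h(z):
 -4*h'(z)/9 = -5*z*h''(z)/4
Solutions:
 h(z) = C1 + C2*z^(61/45)


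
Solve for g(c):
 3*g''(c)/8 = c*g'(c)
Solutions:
 g(c) = C1 + C2*erfi(2*sqrt(3)*c/3)


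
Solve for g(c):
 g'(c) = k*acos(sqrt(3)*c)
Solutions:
 g(c) = C1 + k*(c*acos(sqrt(3)*c) - sqrt(3)*sqrt(1 - 3*c^2)/3)


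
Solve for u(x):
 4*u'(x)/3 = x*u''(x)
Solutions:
 u(x) = C1 + C2*x^(7/3)


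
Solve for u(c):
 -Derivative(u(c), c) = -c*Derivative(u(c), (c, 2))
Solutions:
 u(c) = C1 + C2*c^2


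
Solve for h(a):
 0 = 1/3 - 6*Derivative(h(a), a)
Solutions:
 h(a) = C1 + a/18


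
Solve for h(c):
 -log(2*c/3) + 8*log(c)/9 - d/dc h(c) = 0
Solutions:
 h(c) = C1 - c*log(c)/9 + c/9 + c*log(3/2)


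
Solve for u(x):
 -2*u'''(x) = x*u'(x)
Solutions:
 u(x) = C1 + Integral(C2*airyai(-2^(2/3)*x/2) + C3*airybi(-2^(2/3)*x/2), x)


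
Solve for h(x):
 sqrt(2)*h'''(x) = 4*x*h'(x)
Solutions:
 h(x) = C1 + Integral(C2*airyai(sqrt(2)*x) + C3*airybi(sqrt(2)*x), x)


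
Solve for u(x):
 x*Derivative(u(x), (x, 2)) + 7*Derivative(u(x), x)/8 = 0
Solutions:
 u(x) = C1 + C2*x^(1/8)


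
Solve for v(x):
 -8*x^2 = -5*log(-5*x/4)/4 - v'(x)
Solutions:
 v(x) = C1 + 8*x^3/3 - 5*x*log(-x)/4 + 5*x*(-log(5) + 1 + 2*log(2))/4


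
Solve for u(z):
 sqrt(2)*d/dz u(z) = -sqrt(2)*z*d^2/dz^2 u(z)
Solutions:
 u(z) = C1 + C2*log(z)


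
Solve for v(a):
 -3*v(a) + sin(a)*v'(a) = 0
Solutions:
 v(a) = C1*(cos(a) - 1)^(3/2)/(cos(a) + 1)^(3/2)


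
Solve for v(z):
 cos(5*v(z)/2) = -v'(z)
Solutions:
 v(z) = -2*asin((C1 + exp(5*z))/(C1 - exp(5*z)))/5 + 2*pi/5
 v(z) = 2*asin((C1 + exp(5*z))/(C1 - exp(5*z)))/5


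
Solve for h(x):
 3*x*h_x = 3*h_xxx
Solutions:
 h(x) = C1 + Integral(C2*airyai(x) + C3*airybi(x), x)


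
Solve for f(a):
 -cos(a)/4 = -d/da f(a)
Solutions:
 f(a) = C1 + sin(a)/4


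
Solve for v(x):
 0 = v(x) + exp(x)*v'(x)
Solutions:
 v(x) = C1*exp(exp(-x))


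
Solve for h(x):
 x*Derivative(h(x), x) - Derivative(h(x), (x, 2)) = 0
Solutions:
 h(x) = C1 + C2*erfi(sqrt(2)*x/2)


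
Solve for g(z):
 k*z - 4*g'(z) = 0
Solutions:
 g(z) = C1 + k*z^2/8


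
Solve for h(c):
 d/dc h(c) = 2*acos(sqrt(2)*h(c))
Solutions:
 Integral(1/acos(sqrt(2)*_y), (_y, h(c))) = C1 + 2*c


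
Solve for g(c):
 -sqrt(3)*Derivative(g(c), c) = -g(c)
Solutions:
 g(c) = C1*exp(sqrt(3)*c/3)


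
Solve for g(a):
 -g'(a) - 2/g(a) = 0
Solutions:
 g(a) = -sqrt(C1 - 4*a)
 g(a) = sqrt(C1 - 4*a)


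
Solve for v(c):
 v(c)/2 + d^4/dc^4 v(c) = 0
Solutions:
 v(c) = (C1*sin(2^(1/4)*c/2) + C2*cos(2^(1/4)*c/2))*exp(-2^(1/4)*c/2) + (C3*sin(2^(1/4)*c/2) + C4*cos(2^(1/4)*c/2))*exp(2^(1/4)*c/2)


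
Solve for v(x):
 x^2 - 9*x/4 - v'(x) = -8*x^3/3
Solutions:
 v(x) = C1 + 2*x^4/3 + x^3/3 - 9*x^2/8


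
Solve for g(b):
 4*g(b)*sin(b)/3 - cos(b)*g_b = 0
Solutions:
 g(b) = C1/cos(b)^(4/3)


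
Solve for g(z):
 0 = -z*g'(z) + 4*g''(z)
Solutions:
 g(z) = C1 + C2*erfi(sqrt(2)*z/4)


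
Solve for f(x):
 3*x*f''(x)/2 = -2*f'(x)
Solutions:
 f(x) = C1 + C2/x^(1/3)


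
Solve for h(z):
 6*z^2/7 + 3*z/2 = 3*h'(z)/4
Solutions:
 h(z) = C1 + 8*z^3/21 + z^2


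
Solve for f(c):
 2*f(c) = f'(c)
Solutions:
 f(c) = C1*exp(2*c)


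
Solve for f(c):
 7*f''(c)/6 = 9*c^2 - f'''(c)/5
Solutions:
 f(c) = C1 + C2*c + C3*exp(-35*c/6) + 9*c^4/14 - 108*c^3/245 + 1944*c^2/8575


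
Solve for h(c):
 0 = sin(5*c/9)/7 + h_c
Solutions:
 h(c) = C1 + 9*cos(5*c/9)/35


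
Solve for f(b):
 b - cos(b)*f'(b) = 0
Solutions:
 f(b) = C1 + Integral(b/cos(b), b)


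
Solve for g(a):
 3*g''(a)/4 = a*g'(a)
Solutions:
 g(a) = C1 + C2*erfi(sqrt(6)*a/3)
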